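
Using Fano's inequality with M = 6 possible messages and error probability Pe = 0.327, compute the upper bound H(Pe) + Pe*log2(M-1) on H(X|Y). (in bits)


H(Pe) = -Pe*log2(Pe) - (1-Pe)*log2(1-Pe) = -0.327*log2(0.327) - 0.673*log2(0.673) = 0.527332 + 0.384499 = 0.9118. Pe*log2(M-1) = 0.327*log2(5) = 0.759270. Bound = H(Pe) + Pe*log2(M-1) = 0.527332 + 0.384499 + 0.759270 = 1.6711

1.6711 bits


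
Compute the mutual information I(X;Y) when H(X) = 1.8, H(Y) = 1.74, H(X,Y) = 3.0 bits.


I(X;Y) = H(X) + H(Y) - H(X,Y) = 1.8 + 1.74 - 3.0 = 0.54

0.54 bits


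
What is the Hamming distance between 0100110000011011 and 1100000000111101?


Count differing positions: ^ . . . ^ ^ . . . . ^ . . ^ ^ . = 6 differences

6


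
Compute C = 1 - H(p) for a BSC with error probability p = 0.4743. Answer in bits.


H(p) = -p*log2(p) - (1-p)*log2(1-p) = -0.4743*log2(0.4743) - 0.5257*log2(0.5257) = 0.510408 + 0.487686 = 0.9981. C = 1 - H(p) = 1 - 0.9981 = 0.0019

0.0019 bits


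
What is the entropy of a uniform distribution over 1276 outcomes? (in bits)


H = log2(n) = log2(1276) = 10.3174

10.3174 bits


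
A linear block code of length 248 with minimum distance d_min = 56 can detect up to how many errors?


Detection capability = d_min - 1 = 56 - 1 = 55

55 errors


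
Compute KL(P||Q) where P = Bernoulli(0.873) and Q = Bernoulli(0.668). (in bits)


KL = p*log2(p/q) + (1-p)*log2((1-p)/(1-q)) = 0.873*log2(0.873/0.668) + 0.127*log2(0.127/0.332) = 0.161

0.161 bits


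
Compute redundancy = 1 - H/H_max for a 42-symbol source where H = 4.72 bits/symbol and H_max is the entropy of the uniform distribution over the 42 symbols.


H_max = log2(K) = log2(42) = 5.3923 bits/symbol. Redundancy = 1 - H/H_max = 1 - 4.72/5.3923 = 1 - 0.8753 = 0.1247

0.1247


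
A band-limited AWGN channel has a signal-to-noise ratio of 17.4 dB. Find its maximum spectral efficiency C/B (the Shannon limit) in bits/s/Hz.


SNR_linear = 10^(17.4/10) = 54.9541; C/B = log2(1 + SNR_linear) = log2(1 + 54.9541) = 5.8062

5.8062 bits/s/Hz


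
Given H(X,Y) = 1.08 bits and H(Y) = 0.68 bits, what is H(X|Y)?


H(X|Y) = H(X,Y) - H(Y) = 1.08 - 0.68 = 0.4

0.4 bits


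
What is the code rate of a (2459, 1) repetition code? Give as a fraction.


Rate = k/n = 1/2459

1/2459


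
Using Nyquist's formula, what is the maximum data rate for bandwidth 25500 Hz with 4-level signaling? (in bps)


Rate = 2 * B * log2(M) = 2 * 25500 * 2.0 = 102000.0

102000.0 bps


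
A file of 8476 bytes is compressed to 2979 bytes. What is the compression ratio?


Ratio = original / compressed = 8476 / 2979 = 2.8453

2.8453


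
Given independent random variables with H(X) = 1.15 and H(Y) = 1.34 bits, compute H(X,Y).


For independent variables, H(X,Y) = H(X) + H(Y) = 1.15 + 1.34 = 2.49

2.49 bits


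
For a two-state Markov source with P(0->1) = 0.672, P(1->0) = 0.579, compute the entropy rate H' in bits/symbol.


Stationary distribution: pi_0 = p10/(p01+p10) = 0.4628, pi_1 = 0.5372. Entropy rate H' = pi_0*H(p01) + pi_1*H(p10) = 0.4628*0.9129 + 0.5372*0.9819 = 0.95

0.95 bits/symbol


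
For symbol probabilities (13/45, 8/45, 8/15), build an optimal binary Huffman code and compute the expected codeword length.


Huffman construction (repeatedly merge the two least-probable nodes; each merge adds 1 bit to every symbol beneath it): 8/45 + 13/45 = 7/15; 7/15 + 8/15 = 1. Resulting codeword lengths (in the order the probabilities were given): (2, 2, 1). L_avg = sum(p_i * l_i) = 13/45*2 + 8/45*2 + 8/15*1 = 22/15 = 1.4667

1.4667 bits


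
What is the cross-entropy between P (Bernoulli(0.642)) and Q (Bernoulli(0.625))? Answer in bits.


H(P,Q) = -p*log2(q) - (1-p)*log2(1-q). -0.642*log2(0.625) = 0.435322; -0.358*log2(0.375) = 0.506583. H(P,Q) = 0.435322 + 0.506583 = 0.9419

0.9419 bits


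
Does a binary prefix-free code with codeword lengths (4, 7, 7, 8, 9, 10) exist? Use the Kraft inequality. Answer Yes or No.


Kraft sum = sum(2^(-l_i)) = 0.085, need <= 1. Result: satisfied (a binary prefix-free code with these lengths exists)

Yes


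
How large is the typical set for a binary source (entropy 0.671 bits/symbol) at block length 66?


log2|A_typical| = nH = 66 * 0.671 = 44.286, so |A_typical| ~ 2^44.286 = 2.145e+13

2.145e+13


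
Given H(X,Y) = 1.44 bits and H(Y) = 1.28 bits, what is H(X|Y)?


H(X|Y) = H(X,Y) - H(Y) = 1.44 - 1.28 = 0.16

0.16 bits


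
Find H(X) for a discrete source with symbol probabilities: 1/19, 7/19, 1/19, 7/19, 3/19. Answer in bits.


H = -sum(p_i * log2(p_i)). Terms: -(1/19)*log2(1/19) = 0.223575; -(7/19)*log2(7/19) = 0.530737; -(1/19)*log2(1/19) = 0.223575; -(7/19)*log2(7/19) = 0.530737; -(3/19)*log2(3/19) = 0.420468. H = 0.223575 + 0.530737 + 0.223575 + 0.530737 + 0.420468 = 1.9291

1.9291 bits


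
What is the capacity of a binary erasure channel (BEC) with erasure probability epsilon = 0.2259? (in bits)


C = 1 - epsilon = 1 - 0.2259 = 0.7741

0.7741 bits


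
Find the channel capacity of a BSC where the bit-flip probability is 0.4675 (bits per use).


H(p) = -p*log2(p) - (1-p)*log2(1-p) = -0.4675*log2(0.4675) - 0.5325*log2(0.5325) = 0.512830 + 0.484121 = 0.997. C = 1 - H(p) = 1 - 0.997 = 0.003

0.003 bits


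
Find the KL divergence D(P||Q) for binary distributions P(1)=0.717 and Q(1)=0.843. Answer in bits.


KL = p*log2(p/q) + (1-p)*log2((1-p)/(1-q)) = 0.717*log2(0.717/0.843) + 0.283*log2(0.283/0.157) = 0.0731

0.0731 bits


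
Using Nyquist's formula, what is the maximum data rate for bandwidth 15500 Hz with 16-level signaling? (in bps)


Rate = 2 * B * log2(M) = 2 * 15500 * 4.0 = 124000.0

124000.0 bps


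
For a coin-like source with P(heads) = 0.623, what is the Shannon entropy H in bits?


H = -p*log2(p) - (1-p)*log2(1-p). -0.623*log2(0.623) = 0.425320; -0.377*log2(0.377) = 0.530576. H = 0.425320 + 0.530576 = 0.9559

0.9559 bits


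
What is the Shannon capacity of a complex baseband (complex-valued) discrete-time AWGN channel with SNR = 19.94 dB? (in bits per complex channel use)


SNR_linear = 10^(19.94/10) = 98.6279; C = log2(1 + SNR_linear) = log2(1 + 98.6279) = 6.6385

6.6385 bits/channel use


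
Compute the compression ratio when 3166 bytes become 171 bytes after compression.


Ratio = original / compressed = 3166 / 171 = 18.5146

18.5146


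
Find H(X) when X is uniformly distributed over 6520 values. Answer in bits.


H = log2(n) = log2(6520) = 12.6707

12.6707 bits


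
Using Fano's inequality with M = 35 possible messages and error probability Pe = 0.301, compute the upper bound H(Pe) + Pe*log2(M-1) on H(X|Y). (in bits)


H(Pe) = -Pe*log2(Pe) - (1-Pe)*log2(1-Pe) = -0.301*log2(0.301) - 0.699*log2(0.699) = 0.521382 + 0.361128 = 0.8825. Pe*log2(M-1) = 0.301*log2(34) = 1.531326. Bound = H(Pe) + Pe*log2(M-1) = 0.521382 + 0.361128 + 1.531326 = 2.4138

2.4138 bits


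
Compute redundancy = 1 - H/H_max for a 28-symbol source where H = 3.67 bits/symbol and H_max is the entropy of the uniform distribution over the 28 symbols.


H_max = log2(K) = log2(28) = 4.8074 bits/symbol. Redundancy = 1 - H/H_max = 1 - 3.67/4.8074 = 1 - 0.7634 = 0.2366

0.2366


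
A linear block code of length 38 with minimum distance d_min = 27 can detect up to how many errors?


Detection capability = d_min - 1 = 27 - 1 = 26

26 errors


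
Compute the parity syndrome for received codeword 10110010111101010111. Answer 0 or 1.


Syndrome = XOR of all bits = 1 XOR 0 XOR 1 XOR 1 XOR 0 XOR 0 XOR 1 XOR 0 XOR 1 XOR 1 XOR 1 XOR 1 XOR 0 XOR 1 XOR 0 XOR 1 XOR 0 XOR 1 XOR 1 XOR 1 = 1

1


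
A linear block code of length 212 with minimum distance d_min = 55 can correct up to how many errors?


Correction capability = floor((d-1)/2) = floor((55-1)/2) = 27

27 errors


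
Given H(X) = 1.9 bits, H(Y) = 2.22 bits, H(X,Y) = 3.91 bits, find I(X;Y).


I(X;Y) = H(X) + H(Y) - H(X,Y) = 1.9 + 2.22 - 3.91 = 0.21

0.21 bits


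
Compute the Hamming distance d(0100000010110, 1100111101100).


Count differing positions: ^ . . . ^ ^ ^ ^ ^ ^ . ^ . = 8 differences

8


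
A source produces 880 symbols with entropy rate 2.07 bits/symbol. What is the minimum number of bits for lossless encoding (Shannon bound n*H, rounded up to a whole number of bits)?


Minimum bits >= n * H = 880 * 2.07 = 1821.6, rounded up to a whole number of bits = 1822

1822 bits


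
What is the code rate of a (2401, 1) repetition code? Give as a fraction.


Rate = k/n = 1/2401

1/2401


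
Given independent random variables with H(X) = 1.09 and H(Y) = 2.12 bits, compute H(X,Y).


For independent variables, H(X,Y) = H(X) + H(Y) = 1.09 + 2.12 = 3.21

3.21 bits


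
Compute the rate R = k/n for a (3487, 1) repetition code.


Rate = k/n = 1/3487

1/3487


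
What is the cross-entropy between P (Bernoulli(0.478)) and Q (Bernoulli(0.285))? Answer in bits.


H(P,Q) = -p*log2(q) - (1-p)*log2(1-q). -0.478*log2(0.285) = 0.865642; -0.522*log2(0.715) = 0.252640. H(P,Q) = 0.865642 + 0.252640 = 1.1183

1.1183 bits


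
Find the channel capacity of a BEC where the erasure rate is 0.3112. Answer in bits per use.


C = 1 - epsilon = 1 - 0.3112 = 0.6888

0.6888 bits


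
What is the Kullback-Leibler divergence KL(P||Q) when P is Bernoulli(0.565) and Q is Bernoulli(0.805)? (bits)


KL = p*log2(p/q) + (1-p)*log2((1-p)/(1-q)) = 0.565*log2(0.565/0.805) + 0.435*log2(0.435/0.195) = 0.215

0.215 bits


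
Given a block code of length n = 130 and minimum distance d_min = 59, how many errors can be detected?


Detection capability = d_min - 1 = 59 - 1 = 58

58 errors


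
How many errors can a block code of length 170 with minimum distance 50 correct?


Correction capability = floor((d-1)/2) = floor((50-1)/2) = 24

24 errors


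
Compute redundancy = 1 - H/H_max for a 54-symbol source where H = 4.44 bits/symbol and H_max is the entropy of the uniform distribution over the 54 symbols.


H_max = log2(K) = log2(54) = 5.7549 bits/symbol. Redundancy = 1 - H/H_max = 1 - 4.44/5.7549 = 1 - 0.7715 = 0.2285

0.2285


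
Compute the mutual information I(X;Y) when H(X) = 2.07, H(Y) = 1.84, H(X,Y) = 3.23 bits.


I(X;Y) = H(X) + H(Y) - H(X,Y) = 2.07 + 1.84 - 3.23 = 0.68

0.68 bits


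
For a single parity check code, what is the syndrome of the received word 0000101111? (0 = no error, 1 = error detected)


Syndrome = XOR of all bits = 0 XOR 0 XOR 0 XOR 0 XOR 1 XOR 0 XOR 1 XOR 1 XOR 1 XOR 1 = 1

1


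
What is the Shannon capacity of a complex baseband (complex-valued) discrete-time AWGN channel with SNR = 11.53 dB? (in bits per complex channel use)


SNR_linear = 10^(11.53/10) = 14.2233; C = log2(1 + SNR_linear) = log2(1 + 14.2233) = 3.9282

3.9282 bits/channel use


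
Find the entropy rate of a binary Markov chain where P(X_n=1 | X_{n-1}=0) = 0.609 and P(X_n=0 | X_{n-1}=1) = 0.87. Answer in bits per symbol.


Stationary distribution: pi_0 = p10/(p01+p10) = 0.5882, pi_1 = 0.4118. Entropy rate H' = pi_0*H(p01) + pi_1*H(p10) = 0.5882*0.9654 + 0.4118*0.5574 = 0.7974

0.7974 bits/symbol


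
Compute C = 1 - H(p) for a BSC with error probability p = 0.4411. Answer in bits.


H(p) = -p*log2(p) - (1-p)*log2(1-p) = -0.4411*log2(0.4411) - 0.5589*log2(0.5589) = 0.520861 + 0.469106 = 0.99. C = 1 - H(p) = 1 - 0.99 = 0.01

0.01 bits


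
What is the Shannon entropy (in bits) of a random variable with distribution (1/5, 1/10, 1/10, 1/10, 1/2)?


H = -sum(p_i * log2(p_i)). Terms: -(1/5)*log2(1/5) = 0.464386; -(1/10)*log2(1/10) = 0.332193; -(1/10)*log2(1/10) = 0.332193; -(1/10)*log2(1/10) = 0.332193; -(1/2)*log2(1/2) = 0.500000. H = 0.464386 + 0.332193 + 0.332193 + 0.332193 + 0.500000 = 1.961

1.961 bits


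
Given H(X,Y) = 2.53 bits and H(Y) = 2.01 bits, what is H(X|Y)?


H(X|Y) = H(X,Y) - H(Y) = 2.53 - 2.01 = 0.52

0.52 bits


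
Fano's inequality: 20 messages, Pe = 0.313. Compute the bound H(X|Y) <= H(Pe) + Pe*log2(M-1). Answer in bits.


H(Pe) = -Pe*log2(Pe) - (1-Pe)*log2(1-Pe) = -0.313*log2(0.313) - 0.687*log2(0.687) = 0.524515 + 0.372092 = 0.8966. Pe*log2(M-1) = 0.313*log2(19) = 1.329601. Bound = H(Pe) + Pe*log2(M-1) = 0.524515 + 0.372092 + 1.329601 = 2.2262

2.2262 bits


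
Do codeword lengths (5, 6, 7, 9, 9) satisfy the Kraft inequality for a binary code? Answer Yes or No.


Kraft sum = sum(2^(-l_i)) = 0.0586, need <= 1. Result: satisfied (a binary prefix-free code with these lengths exists)

Yes


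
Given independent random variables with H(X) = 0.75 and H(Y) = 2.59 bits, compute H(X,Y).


For independent variables, H(X,Y) = H(X) + H(Y) = 0.75 + 2.59 = 3.34

3.34 bits


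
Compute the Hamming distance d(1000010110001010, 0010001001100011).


Count differing positions: ^ . ^ . . ^ ^ ^ ^ ^ ^ . ^ . . ^ = 10 differences

10


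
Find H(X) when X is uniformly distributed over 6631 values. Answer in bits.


H = log2(n) = log2(6631) = 12.695

12.695 bits


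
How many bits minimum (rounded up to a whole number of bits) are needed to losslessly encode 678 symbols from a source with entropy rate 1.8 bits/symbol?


Minimum bits >= n * H = 678 * 1.8 = 1220.4, rounded up to a whole number of bits = 1221

1221 bits


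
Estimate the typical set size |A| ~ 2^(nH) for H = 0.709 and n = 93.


log2|A_typical| = nH = 93 * 0.709 = 65.937, so |A_typical| ~ 2^65.937 = 7.063e+19

7.063e+19


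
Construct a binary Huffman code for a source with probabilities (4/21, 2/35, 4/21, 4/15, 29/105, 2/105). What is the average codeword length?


Huffman construction (repeatedly merge the two least-probable nodes; each merge adds 1 bit to every symbol beneath it): 2/105 + 2/35 = 8/105; 8/105 + 4/21 = 4/15; 4/21 + 4/15 = 16/35; 4/15 + 29/105 = 19/35; 16/35 + 19/35 = 1. Resulting codeword lengths (in the order the probabilities were given): (3, 4, 2, 2, 2, 4). L_avg = sum(p_i * l_i) = 4/21*3 + 2/35*4 + 4/21*2 + 4/15*2 + 29/105*2 + 2/105*4 = 82/35 = 2.3429

2.3429 bits


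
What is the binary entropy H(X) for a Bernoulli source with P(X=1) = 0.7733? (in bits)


H = -p*log2(p) - (1-p)*log2(1-p). -0.7733*log2(0.7733) = 0.286817; -0.2267*log2(0.2267) = 0.485397. H = 0.286817 + 0.485397 = 0.7722

0.7722 bits


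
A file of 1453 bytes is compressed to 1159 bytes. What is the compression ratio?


Ratio = original / compressed = 1453 / 1159 = 1.2537

1.2537


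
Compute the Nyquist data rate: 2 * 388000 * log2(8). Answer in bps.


Rate = 2 * B * log2(M) = 2 * 388000 * 3.0 = 2328000.0

2328000.0 bps


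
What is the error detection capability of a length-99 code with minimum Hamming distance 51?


Detection capability = d_min - 1 = 51 - 1 = 50

50 errors


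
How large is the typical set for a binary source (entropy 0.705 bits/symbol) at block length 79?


log2|A_typical| = nH = 79 * 0.705 = 55.695, so |A_typical| ~ 2^55.695 = 5.833e+16

5.833e+16


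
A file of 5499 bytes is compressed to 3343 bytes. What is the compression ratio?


Ratio = original / compressed = 5499 / 3343 = 1.6449

1.6449


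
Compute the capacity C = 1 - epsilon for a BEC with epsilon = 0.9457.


C = 1 - epsilon = 1 - 0.9457 = 0.0543

0.0543 bits


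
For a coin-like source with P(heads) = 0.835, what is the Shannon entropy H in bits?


H = -p*log2(p) - (1-p)*log2(1-p). -0.835*log2(0.835) = 0.217227; -0.165*log2(0.165) = 0.428911. H = 0.217227 + 0.428911 = 0.6461

0.6461 bits


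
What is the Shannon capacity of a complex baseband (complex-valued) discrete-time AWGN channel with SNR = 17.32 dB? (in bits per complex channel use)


SNR_linear = 10^(17.32/10) = 53.9511; C = log2(1 + SNR_linear) = log2(1 + 53.9511) = 5.7801

5.7801 bits/channel use


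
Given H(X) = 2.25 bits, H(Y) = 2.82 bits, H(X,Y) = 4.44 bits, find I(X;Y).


I(X;Y) = H(X) + H(Y) - H(X,Y) = 2.25 + 2.82 - 4.44 = 0.63

0.63 bits


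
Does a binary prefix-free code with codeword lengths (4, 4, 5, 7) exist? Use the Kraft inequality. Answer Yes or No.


Kraft sum = sum(2^(-l_i)) = 0.1641, need <= 1. Result: satisfied (a binary prefix-free code with these lengths exists)

Yes


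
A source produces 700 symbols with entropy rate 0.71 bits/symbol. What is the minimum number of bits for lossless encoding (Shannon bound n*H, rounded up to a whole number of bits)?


Minimum bits >= n * H = 700 * 0.71 = 497.0, rounded up to a whole number of bits = 497

497 bits


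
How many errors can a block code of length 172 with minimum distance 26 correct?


Correction capability = floor((d-1)/2) = floor((26-1)/2) = 12

12 errors


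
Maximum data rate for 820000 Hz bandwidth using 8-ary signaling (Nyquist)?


Rate = 2 * B * log2(M) = 2 * 820000 * 3.0 = 4920000.0

4920000.0 bps


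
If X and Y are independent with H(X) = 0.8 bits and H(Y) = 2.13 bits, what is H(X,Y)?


For independent variables, H(X,Y) = H(X) + H(Y) = 0.8 + 2.13 = 2.93

2.93 bits


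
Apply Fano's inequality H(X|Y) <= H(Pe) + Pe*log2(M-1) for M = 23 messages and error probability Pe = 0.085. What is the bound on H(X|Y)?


H(Pe) = -Pe*log2(Pe) - (1-Pe)*log2(1-Pe) = -0.085*log2(0.085) - 0.915*log2(0.915) = 0.302293 + 0.117263 = 0.4196. Pe*log2(M-1) = 0.085*log2(22) = 0.379052. Bound = H(Pe) + Pe*log2(M-1) = 0.302293 + 0.117263 + 0.379052 = 0.7986

0.7986 bits


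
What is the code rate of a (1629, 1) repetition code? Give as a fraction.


Rate = k/n = 1/1629

1/1629


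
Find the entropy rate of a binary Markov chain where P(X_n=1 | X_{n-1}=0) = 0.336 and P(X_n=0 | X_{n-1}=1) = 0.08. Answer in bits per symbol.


Stationary distribution: pi_0 = p10/(p01+p10) = 0.1923, pi_1 = 0.8077. Entropy rate H' = pi_0*H(p01) + pi_1*H(p10) = 0.1923*0.9209 + 0.8077*0.4022 = 0.5019

0.5019 bits/symbol


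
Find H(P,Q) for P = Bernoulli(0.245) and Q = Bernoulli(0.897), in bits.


H(P,Q) = -p*log2(q) - (1-p)*log2(1-q). -0.245*log2(0.897) = 0.038421; -0.755*log2(0.103) = 2.475859. H(P,Q) = 0.038421 + 2.475859 = 2.5143

2.5143 bits


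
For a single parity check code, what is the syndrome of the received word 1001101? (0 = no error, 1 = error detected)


Syndrome = XOR of all bits = 1 XOR 0 XOR 0 XOR 1 XOR 1 XOR 0 XOR 1 = 0

0


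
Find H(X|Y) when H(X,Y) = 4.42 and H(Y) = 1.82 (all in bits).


H(X|Y) = H(X,Y) - H(Y) = 4.42 - 1.82 = 2.6

2.6 bits


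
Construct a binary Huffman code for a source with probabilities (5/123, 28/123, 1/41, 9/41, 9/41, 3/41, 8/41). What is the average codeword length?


Huffman construction (repeatedly merge the two least-probable nodes; each merge adds 1 bit to every symbol beneath it): 1/41 + 5/123 = 8/123; 8/123 + 3/41 = 17/123; 17/123 + 8/41 = 1/3; 9/41 + 9/41 = 18/41; 28/123 + 1/3 = 23/41; 18/41 + 23/41 = 1. Resulting codeword lengths (in the order the probabilities were given): (5, 2, 5, 2, 2, 4, 3). L_avg = sum(p_i * l_i) = 5/123*5 + 28/123*2 + 1/41*5 + 9/41*2 + 9/41*2 + 3/41*4 + 8/41*3 = 104/41 = 2.5366

2.5366 bits


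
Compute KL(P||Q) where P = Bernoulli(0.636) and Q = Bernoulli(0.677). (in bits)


KL = p*log2(p/q) + (1-p)*log2((1-p)/(1-q)) = 0.636*log2(0.636/0.677) + 0.364*log2(0.364/0.323) = 0.0054

0.0054 bits


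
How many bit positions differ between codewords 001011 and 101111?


Count differing positions: ^ . . ^ . . = 2 differences

2


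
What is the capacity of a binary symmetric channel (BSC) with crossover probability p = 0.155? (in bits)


H(p) = -p*log2(p) - (1-p)*log2(1-p) = -0.155*log2(0.155) - 0.845*log2(0.845) = 0.416897 + 0.205315 = 0.6222. C = 1 - H(p) = 1 - 0.6222 = 0.3778

0.3778 bits


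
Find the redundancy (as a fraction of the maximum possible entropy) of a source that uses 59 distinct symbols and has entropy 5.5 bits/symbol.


H_max = log2(K) = log2(59) = 5.8826 bits/symbol. Redundancy = 1 - H/H_max = 1 - 5.5/5.8826 = 1 - 0.935 = 0.065

0.065


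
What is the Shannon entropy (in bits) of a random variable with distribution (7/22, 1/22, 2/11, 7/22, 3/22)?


H = -sum(p_i * log2(p_i)). Terms: -(7/22)*log2(7/22) = 0.525661; -(1/22)*log2(1/22) = 0.202701; -(2/11)*log2(2/11) = 0.447169; -(7/22)*log2(7/22) = 0.525661; -(3/22)*log2(3/22) = 0.391973. H = 0.525661 + 0.202701 + 0.447169 + 0.525661 + 0.391973 = 2.0932

2.0932 bits


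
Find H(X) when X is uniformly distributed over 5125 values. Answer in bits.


H = log2(n) = log2(5125) = 12.3233

12.3233 bits


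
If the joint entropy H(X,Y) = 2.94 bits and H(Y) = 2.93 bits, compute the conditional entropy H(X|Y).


H(X|Y) = H(X,Y) - H(Y) = 2.94 - 2.93 = 0.01

0.01 bits


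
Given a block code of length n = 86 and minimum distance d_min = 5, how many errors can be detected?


Detection capability = d_min - 1 = 5 - 1 = 4

4 errors


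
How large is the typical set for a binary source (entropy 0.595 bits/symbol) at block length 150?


log2|A_typical| = nH = 150 * 0.595 = 89.25, so |A_typical| ~ 2^89.25 = 7.361e+26

7.361e+26


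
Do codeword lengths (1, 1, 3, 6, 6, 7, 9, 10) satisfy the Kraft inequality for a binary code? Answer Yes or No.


Kraft sum = sum(2^(-l_i)) = 1.167, need <= 1. Result: violated (a binary prefix-free code with these lengths cannot exist)

No


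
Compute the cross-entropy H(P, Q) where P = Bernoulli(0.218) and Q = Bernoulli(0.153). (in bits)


H(P,Q) = -p*log2(q) - (1-p)*log2(1-q). -0.218*log2(0.153) = 0.590430; -0.782*log2(0.847) = 0.187341. H(P,Q) = 0.590430 + 0.187341 = 0.7778

0.7778 bits


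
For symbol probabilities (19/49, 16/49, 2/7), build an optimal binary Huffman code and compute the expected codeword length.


Huffman construction (repeatedly merge the two least-probable nodes; each merge adds 1 bit to every symbol beneath it): 2/7 + 16/49 = 30/49; 19/49 + 30/49 = 1. Resulting codeword lengths (in the order the probabilities were given): (1, 2, 2). L_avg = sum(p_i * l_i) = 19/49*1 + 16/49*2 + 2/7*2 = 79/49 = 1.6122

1.6122 bits


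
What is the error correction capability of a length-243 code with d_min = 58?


Correction capability = floor((d-1)/2) = floor((58-1)/2) = 28

28 errors


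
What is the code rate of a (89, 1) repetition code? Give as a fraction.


Rate = k/n = 1/89

1/89


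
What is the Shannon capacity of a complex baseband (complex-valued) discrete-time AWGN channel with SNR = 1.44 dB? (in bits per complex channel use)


SNR_linear = 10^(1.44/10) = 1.3932; C = log2(1 + SNR_linear) = log2(1 + 1.3932) = 1.2589

1.2589 bits/channel use


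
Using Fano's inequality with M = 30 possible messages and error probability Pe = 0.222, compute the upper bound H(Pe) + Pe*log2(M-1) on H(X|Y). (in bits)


H(Pe) = -Pe*log2(Pe) - (1-Pe)*log2(1-Pe) = -0.222*log2(0.222) - 0.778*log2(0.778) = 0.482044 + 0.281759 = 0.7638. Pe*log2(M-1) = 0.222*log2(29) = 1.078472. Bound = H(Pe) + Pe*log2(M-1) = 0.482044 + 0.281759 + 1.078472 = 1.8423

1.8423 bits


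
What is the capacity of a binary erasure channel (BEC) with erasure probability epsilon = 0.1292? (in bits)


C = 1 - epsilon = 1 - 0.1292 = 0.8708

0.8708 bits


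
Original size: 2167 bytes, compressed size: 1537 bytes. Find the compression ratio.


Ratio = original / compressed = 2167 / 1537 = 1.4099

1.4099


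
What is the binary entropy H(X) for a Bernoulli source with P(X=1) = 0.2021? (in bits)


H = -p*log2(p) - (1-p)*log2(1-p). -0.2021*log2(0.2021) = 0.466216; -0.7979*log2(0.7979) = 0.259892. H = 0.466216 + 0.259892 = 0.7261

0.7261 bits


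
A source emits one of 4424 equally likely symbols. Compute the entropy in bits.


H = log2(n) = log2(4424) = 12.1111

12.1111 bits


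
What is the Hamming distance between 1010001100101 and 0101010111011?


Count differing positions: ^ ^ ^ ^ . ^ ^ . ^ ^ ^ ^ . = 10 differences

10


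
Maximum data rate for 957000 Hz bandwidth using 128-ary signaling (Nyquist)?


Rate = 2 * B * log2(M) = 2 * 957000 * 7.0 = 13398000.0

13398000.0 bps


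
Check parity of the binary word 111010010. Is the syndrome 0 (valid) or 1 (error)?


Syndrome = XOR of all bits = 1 XOR 1 XOR 1 XOR 0 XOR 1 XOR 0 XOR 0 XOR 1 XOR 0 = 1

1


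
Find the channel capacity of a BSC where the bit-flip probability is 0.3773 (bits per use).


H(p) = -p*log2(p) - (1-p)*log2(1-p) = -0.3773*log2(0.3773) - 0.6227*log2(0.6227) = 0.530565 + 0.425547 = 0.9561. C = 1 - H(p) = 1 - 0.9561 = 0.0439

0.0439 bits


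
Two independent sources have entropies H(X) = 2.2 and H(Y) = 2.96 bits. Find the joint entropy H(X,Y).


For independent variables, H(X,Y) = H(X) + H(Y) = 2.2 + 2.96 = 5.16

5.16 bits


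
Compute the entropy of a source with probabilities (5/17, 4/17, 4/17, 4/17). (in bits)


H = -sum(p_i * log2(p_i)). Terms: -(5/17)*log2(5/17) = 0.519275; -(4/17)*log2(4/17) = 0.491168; -(4/17)*log2(4/17) = 0.491168; -(4/17)*log2(4/17) = 0.491168. H = 0.519275 + 0.491168 + 0.491168 + 0.491168 = 1.9928

1.9928 bits


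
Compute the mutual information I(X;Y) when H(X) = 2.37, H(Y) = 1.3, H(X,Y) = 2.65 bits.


I(X;Y) = H(X) + H(Y) - H(X,Y) = 2.37 + 1.3 - 2.65 = 1.02

1.02 bits


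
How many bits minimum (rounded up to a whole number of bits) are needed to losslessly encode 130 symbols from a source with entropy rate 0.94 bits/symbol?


Minimum bits >= n * H = 130 * 0.94 = 122.2, rounded up to a whole number of bits = 123

123 bits


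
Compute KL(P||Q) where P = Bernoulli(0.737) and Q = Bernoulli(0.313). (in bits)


KL = p*log2(p/q) + (1-p)*log2((1-p)/(1-q)) = 0.737*log2(0.737/0.313) + 0.263*log2(0.263/0.687) = 0.5462

0.5462 bits


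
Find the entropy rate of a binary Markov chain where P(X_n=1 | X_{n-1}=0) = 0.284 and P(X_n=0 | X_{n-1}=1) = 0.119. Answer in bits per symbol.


Stationary distribution: pi_0 = p10/(p01+p10) = 0.2953, pi_1 = 0.7047. Entropy rate H' = pi_0*H(p01) + pi_1*H(p10) = 0.2953*0.8608 + 0.7047*0.5265 = 0.6252

0.6252 bits/symbol


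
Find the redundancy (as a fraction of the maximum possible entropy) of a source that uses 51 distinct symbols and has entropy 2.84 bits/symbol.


H_max = log2(K) = log2(51) = 5.6724 bits/symbol. Redundancy = 1 - H/H_max = 1 - 2.84/5.6724 = 1 - 0.5007 = 0.4993

0.4993


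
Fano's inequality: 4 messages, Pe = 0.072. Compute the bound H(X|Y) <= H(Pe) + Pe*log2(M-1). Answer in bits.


H(Pe) = -Pe*log2(Pe) - (1-Pe)*log2(1-Pe) = -0.072*log2(0.072) - 0.928*log2(0.928) = 0.273302 + 0.100041 = 0.3733. Pe*log2(M-1) = 0.072*log2(3) = 0.114117. Bound = H(Pe) + Pe*log2(M-1) = 0.273302 + 0.100041 + 0.114117 = 0.4875

0.4875 bits


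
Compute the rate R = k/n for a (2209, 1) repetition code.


Rate = k/n = 1/2209

1/2209


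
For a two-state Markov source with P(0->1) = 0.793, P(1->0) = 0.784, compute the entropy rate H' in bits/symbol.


Stationary distribution: pi_0 = p10/(p01+p10) = 0.4971, pi_1 = 0.5029. Entropy rate H' = pi_0*H(p01) + pi_1*H(p10) = 0.4971*0.7357 + 0.5029*0.7528 = 0.7443

0.7443 bits/symbol


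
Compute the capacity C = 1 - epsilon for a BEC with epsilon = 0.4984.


C = 1 - epsilon = 1 - 0.4984 = 0.5016

0.5016 bits


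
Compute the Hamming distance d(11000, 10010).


Count differing positions: . ^ . ^ . = 2 differences

2


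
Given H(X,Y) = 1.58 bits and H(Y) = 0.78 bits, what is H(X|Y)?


H(X|Y) = H(X,Y) - H(Y) = 1.58 - 0.78 = 0.8

0.8 bits


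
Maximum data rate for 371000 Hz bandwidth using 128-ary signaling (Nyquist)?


Rate = 2 * B * log2(M) = 2 * 371000 * 7.0 = 5194000.0

5194000.0 bps


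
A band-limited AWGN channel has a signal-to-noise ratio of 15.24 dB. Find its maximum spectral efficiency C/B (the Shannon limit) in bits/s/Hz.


SNR_linear = 10^(15.24/10) = 33.4195; C/B = log2(1 + SNR_linear) = log2(1 + 33.4195) = 5.1052

5.1052 bits/s/Hz


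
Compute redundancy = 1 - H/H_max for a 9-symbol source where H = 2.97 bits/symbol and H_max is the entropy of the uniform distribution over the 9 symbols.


H_max = log2(K) = log2(9) = 3.1699 bits/symbol. Redundancy = 1 - H/H_max = 1 - 2.97/3.1699 = 1 - 0.9369 = 0.0631

0.0631


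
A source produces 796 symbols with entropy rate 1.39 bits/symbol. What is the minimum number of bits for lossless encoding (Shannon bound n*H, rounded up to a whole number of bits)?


Minimum bits >= n * H = 796 * 1.39 = 1106.44, rounded up to a whole number of bits = 1107

1107 bits


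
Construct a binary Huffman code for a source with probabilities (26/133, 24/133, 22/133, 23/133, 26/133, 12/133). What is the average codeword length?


Huffman construction (repeatedly merge the two least-probable nodes; each merge adds 1 bit to every symbol beneath it): 12/133 + 22/133 = 34/133; 23/133 + 24/133 = 47/133; 26/133 + 26/133 = 52/133; 34/133 + 47/133 = 81/133; 52/133 + 81/133 = 1. Resulting codeword lengths (in the order the probabilities were given): (2, 3, 3, 3, 2, 3). L_avg = sum(p_i * l_i) = 26/133*2 + 24/133*3 + 22/133*3 + 23/133*3 + 26/133*2 + 12/133*3 = 347/133 = 2.609

2.609 bits


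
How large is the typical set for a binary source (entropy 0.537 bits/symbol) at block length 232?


log2|A_typical| = nH = 232 * 0.537 = 124.584, so |A_typical| ~ 2^124.584 = 3.188e+37

3.188e+37


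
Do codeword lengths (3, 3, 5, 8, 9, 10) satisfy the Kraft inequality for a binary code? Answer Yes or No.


Kraft sum = sum(2^(-l_i)) = 0.2881, need <= 1. Result: satisfied (a binary prefix-free code with these lengths exists)

Yes


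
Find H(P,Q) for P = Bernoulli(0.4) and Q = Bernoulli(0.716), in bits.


H(P,Q) = -p*log2(q) - (1-p)*log2(1-q). -0.4*log2(0.716) = 0.192787; -0.6*log2(0.284) = 1.089622. H(P,Q) = 0.192787 + 1.089622 = 1.2824

1.2824 bits


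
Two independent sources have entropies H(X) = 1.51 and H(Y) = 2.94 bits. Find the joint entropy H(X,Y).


For independent variables, H(X,Y) = H(X) + H(Y) = 1.51 + 2.94 = 4.45

4.45 bits


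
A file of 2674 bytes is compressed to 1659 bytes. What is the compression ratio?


Ratio = original / compressed = 2674 / 1659 = 1.6118

1.6118


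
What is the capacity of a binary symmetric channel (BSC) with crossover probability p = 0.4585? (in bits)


H(p) = -p*log2(p) - (1-p)*log2(1-p) = -0.4585*log2(0.4585) - 0.5415*log2(0.5415) = 0.515815 + 0.479209 = 0.995. C = 1 - H(p) = 1 - 0.995 = 0.005

0.005 bits


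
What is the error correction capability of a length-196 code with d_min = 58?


Correction capability = floor((d-1)/2) = floor((58-1)/2) = 28

28 errors


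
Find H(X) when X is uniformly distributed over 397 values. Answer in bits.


H = log2(n) = log2(397) = 8.633

8.633 bits


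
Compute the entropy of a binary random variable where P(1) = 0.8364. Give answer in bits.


H = -p*log2(p) - (1-p)*log2(1-p). -0.8364*log2(0.8364) = 0.215570; -0.1636*log2(0.1636) = 0.427283. H = 0.215570 + 0.427283 = 0.6429

0.6429 bits


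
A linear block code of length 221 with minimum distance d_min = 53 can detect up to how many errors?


Detection capability = d_min - 1 = 53 - 1 = 52

52 errors


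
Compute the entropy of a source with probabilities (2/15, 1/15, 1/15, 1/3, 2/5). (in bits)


H = -sum(p_i * log2(p_i)). Terms: -(2/15)*log2(2/15) = 0.387585; -(1/15)*log2(1/15) = 0.260459; -(1/15)*log2(1/15) = 0.260459; -(1/3)*log2(1/3) = 0.528321; -(2/5)*log2(2/5) = 0.528771. H = 0.387585 + 0.260459 + 0.260459 + 0.528321 + 0.528771 = 1.9656

1.9656 bits


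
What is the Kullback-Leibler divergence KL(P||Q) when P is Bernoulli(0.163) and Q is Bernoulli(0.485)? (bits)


KL = p*log2(p/q) + (1-p)*log2((1-p)/(1-q)) = 0.163*log2(0.163/0.485) + 0.837*log2(0.837/0.515) = 0.33

0.33 bits


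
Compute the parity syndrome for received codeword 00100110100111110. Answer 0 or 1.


Syndrome = XOR of all bits = 0 XOR 0 XOR 1 XOR 0 XOR 0 XOR 1 XOR 1 XOR 0 XOR 1 XOR 0 XOR 0 XOR 1 XOR 1 XOR 1 XOR 1 XOR 1 XOR 0 = 1

1


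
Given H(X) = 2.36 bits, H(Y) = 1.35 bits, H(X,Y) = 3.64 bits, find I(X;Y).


I(X;Y) = H(X) + H(Y) - H(X,Y) = 2.36 + 1.35 - 3.64 = 0.07

0.07 bits


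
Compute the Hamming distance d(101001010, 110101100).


Count differing positions: . ^ ^ ^ . . ^ ^ . = 5 differences

5


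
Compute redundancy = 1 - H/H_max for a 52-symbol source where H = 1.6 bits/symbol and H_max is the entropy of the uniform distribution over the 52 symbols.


H_max = log2(K) = log2(52) = 5.7004 bits/symbol. Redundancy = 1 - H/H_max = 1 - 1.6/5.7004 = 1 - 0.2807 = 0.7193

0.7193


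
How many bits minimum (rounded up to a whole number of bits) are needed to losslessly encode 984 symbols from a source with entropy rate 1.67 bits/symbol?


Minimum bits >= n * H = 984 * 1.67 = 1643.28, rounded up to a whole number of bits = 1644

1644 bits


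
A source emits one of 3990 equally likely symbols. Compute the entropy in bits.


H = log2(n) = log2(3990) = 11.9622

11.9622 bits


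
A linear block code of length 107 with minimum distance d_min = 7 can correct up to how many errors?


Correction capability = floor((d-1)/2) = floor((7-1)/2) = 3

3 errors


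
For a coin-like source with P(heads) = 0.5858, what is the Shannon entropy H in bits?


H = -p*log2(p) - (1-p)*log2(1-p). -0.5858*log2(0.5858) = 0.451956; -0.4142*log2(0.4142) = 0.526697. H = 0.451956 + 0.526697 = 0.9787

0.9787 bits


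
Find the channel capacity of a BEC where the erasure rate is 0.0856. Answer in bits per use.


C = 1 - epsilon = 1 - 0.0856 = 0.9144

0.9144 bits


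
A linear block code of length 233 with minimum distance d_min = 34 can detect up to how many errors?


Detection capability = d_min - 1 = 34 - 1 = 33

33 errors


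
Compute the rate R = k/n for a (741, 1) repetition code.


Rate = k/n = 1/741

1/741


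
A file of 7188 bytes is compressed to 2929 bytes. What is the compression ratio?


Ratio = original / compressed = 7188 / 2929 = 2.4541

2.4541


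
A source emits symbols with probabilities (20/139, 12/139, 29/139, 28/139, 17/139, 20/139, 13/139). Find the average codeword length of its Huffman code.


Huffman construction (repeatedly merge the two least-probable nodes; each merge adds 1 bit to every symbol beneath it): 12/139 + 13/139 = 25/139; 17/139 + 20/139 = 37/139; 20/139 + 25/139 = 45/139; 28/139 + 29/139 = 57/139; 37/139 + 45/139 = 82/139; 57/139 + 82/139 = 1. Resulting codeword lengths (in the order the probabilities were given): (3, 4, 2, 2, 3, 3, 4). L_avg = sum(p_i * l_i) = 20/139*3 + 12/139*4 + 29/139*2 + 28/139*2 + 17/139*3 + 20/139*3 + 13/139*4 = 385/139 = 2.7698

2.7698 bits


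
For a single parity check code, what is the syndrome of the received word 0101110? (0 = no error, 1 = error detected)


Syndrome = XOR of all bits = 0 XOR 1 XOR 0 XOR 1 XOR 1 XOR 1 XOR 0 = 0

0


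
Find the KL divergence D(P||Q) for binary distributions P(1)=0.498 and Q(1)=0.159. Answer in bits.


KL = p*log2(p/q) + (1-p)*log2((1-p)/(1-q)) = 0.498*log2(0.498/0.159) + 0.502*log2(0.502/0.841) = 0.4466

0.4466 bits


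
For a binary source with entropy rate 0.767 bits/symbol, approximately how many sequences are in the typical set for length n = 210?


log2|A_typical| = nH = 210 * 0.767 = 161.07, so |A_typical| ~ 2^161.07 = 3.068e+48

3.068e+48


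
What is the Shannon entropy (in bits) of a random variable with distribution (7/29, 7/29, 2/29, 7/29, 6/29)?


H = -sum(p_i * log2(p_i)). Terms: -(7/29)*log2(7/29) = 0.494979; -(7/29)*log2(7/29) = 0.494979; -(2/29)*log2(2/29) = 0.266068; -(7/29)*log2(7/29) = 0.494979; -(6/29)*log2(6/29) = 0.470280. H = 0.494979 + 0.494979 + 0.266068 + 0.494979 + 0.470280 = 2.2213

2.2213 bits


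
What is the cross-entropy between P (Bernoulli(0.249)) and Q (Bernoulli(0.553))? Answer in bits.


H(P,Q) = -p*log2(q) - (1-p)*log2(1-q). -0.249*log2(0.553) = 0.212808; -0.751*log2(0.447) = 0.872402. H(P,Q) = 0.212808 + 0.872402 = 1.0852

1.0852 bits


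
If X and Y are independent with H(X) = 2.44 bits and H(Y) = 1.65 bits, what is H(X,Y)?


For independent variables, H(X,Y) = H(X) + H(Y) = 2.44 + 1.65 = 4.09

4.09 bits


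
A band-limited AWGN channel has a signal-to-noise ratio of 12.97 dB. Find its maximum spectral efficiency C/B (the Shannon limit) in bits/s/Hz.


SNR_linear = 10^(12.97/10) = 19.8153; C/B = log2(1 + SNR_linear) = log2(1 + 19.8153) = 4.3796

4.3796 bits/s/Hz


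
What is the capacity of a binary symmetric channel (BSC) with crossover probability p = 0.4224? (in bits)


H(p) = -p*log2(p) - (1-p)*log2(1-p) = -0.4224*log2(0.4224) - 0.5776*log2(0.5776) = 0.525178 + 0.457377 = 0.9826. C = 1 - H(p) = 1 - 0.9826 = 0.0174

0.0174 bits


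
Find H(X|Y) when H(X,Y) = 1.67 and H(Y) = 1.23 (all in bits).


H(X|Y) = H(X,Y) - H(Y) = 1.67 - 1.23 = 0.44

0.44 bits


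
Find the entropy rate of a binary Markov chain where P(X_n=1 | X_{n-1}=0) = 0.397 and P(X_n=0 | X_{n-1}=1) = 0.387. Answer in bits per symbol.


Stationary distribution: pi_0 = p10/(p01+p10) = 0.4936, pi_1 = 0.5064. Entropy rate H' = pi_0*H(p01) + pi_1*H(p10) = 0.4936*0.9692 + 0.5064*0.9628 = 0.966

0.966 bits/symbol


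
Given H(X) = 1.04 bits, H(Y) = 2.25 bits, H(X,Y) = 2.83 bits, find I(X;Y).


I(X;Y) = H(X) + H(Y) - H(X,Y) = 1.04 + 2.25 - 2.83 = 0.46

0.46 bits


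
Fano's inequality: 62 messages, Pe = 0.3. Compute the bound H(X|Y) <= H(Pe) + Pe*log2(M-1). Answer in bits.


H(Pe) = -Pe*log2(Pe) - (1-Pe)*log2(1-Pe) = -0.3*log2(0.3) - 0.7*log2(0.7) = 0.521090 + 0.360201 = 0.8813. Pe*log2(M-1) = 0.3*log2(61) = 1.779221. Bound = H(Pe) + Pe*log2(M-1) = 0.521090 + 0.360201 + 1.779221 = 2.6605

2.6605 bits


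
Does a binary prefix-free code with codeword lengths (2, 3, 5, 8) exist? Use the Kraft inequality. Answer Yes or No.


Kraft sum = sum(2^(-l_i)) = 0.4102, need <= 1. Result: satisfied (a binary prefix-free code with these lengths exists)

Yes


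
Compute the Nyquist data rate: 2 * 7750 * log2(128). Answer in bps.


Rate = 2 * B * log2(M) = 2 * 7750 * 7.0 = 108500.0

108500.0 bps


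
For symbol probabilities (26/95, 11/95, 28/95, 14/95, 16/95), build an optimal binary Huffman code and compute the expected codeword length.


Huffman construction (repeatedly merge the two least-probable nodes; each merge adds 1 bit to every symbol beneath it): 11/95 + 14/95 = 5/19; 16/95 + 5/19 = 41/95; 26/95 + 28/95 = 54/95; 41/95 + 54/95 = 1. Resulting codeword lengths (in the order the probabilities were given): (2, 3, 2, 3, 2). L_avg = sum(p_i * l_i) = 26/95*2 + 11/95*3 + 28/95*2 + 14/95*3 + 16/95*2 = 43/19 = 2.2632

2.2632 bits


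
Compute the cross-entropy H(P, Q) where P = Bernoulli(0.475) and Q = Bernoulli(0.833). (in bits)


H(P,Q) = -p*log2(q) - (1-p)*log2(1-q). -0.475*log2(0.833) = 0.125216; -0.525*log2(0.167) = 1.355592. H(P,Q) = 0.125216 + 1.355592 = 1.4808

1.4808 bits


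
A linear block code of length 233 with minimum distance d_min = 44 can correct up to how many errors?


Correction capability = floor((d-1)/2) = floor((44-1)/2) = 21

21 errors


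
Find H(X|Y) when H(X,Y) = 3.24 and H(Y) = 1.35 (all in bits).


H(X|Y) = H(X,Y) - H(Y) = 3.24 - 1.35 = 1.89

1.89 bits


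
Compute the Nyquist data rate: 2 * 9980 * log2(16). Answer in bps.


Rate = 2 * B * log2(M) = 2 * 9980 * 4.0 = 79840.0

79840.0 bps


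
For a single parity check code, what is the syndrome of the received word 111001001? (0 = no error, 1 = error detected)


Syndrome = XOR of all bits = 1 XOR 1 XOR 1 XOR 0 XOR 0 XOR 1 XOR 0 XOR 0 XOR 1 = 1

1


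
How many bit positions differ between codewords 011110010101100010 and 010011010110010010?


Count differing positions: . . ^ ^ . ^ . . . . ^ ^ ^ ^ . . . . = 7 differences

7


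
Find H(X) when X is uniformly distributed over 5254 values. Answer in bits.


H = log2(n) = log2(5254) = 12.3592

12.3592 bits


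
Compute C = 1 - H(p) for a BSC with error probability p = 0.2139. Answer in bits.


H(p) = -p*log2(p) - (1-p)*log2(1-p) = -0.2139*log2(0.2139) - 0.7861*log2(0.7861) = 0.475926 + 0.272946 = 0.7489. C = 1 - H(p) = 1 - 0.7489 = 0.2511

0.2511 bits
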